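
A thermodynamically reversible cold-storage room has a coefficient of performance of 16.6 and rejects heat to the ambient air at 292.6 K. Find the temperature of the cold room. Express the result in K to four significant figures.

For a Carnot refrigerator COP_R = T_C/(T_H − T_C), so T_C = COP·T_H/(1 + COP).
With T_H = 292.60 K, T_C = 16.6 × 292.60/17.60 = 275.98 K.

276.0 K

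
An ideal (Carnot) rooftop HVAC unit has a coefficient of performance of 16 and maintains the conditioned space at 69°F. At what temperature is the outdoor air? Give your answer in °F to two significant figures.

100 °F

COP_R = T_C/(T_H − T_C) gives T_H − T_C = T_C/COP.
With T_C = 293.71 K, T_H = 293.71 × (1 + 1/16) = 312.06 K.
Converting, 312.06 K = 102.04°F.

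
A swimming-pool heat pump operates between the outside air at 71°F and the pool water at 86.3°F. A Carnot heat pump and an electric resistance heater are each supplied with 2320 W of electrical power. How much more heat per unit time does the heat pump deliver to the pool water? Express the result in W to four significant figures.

In absolute terms T_C = 294.82 K and T_H = 303.32 K, so ΔT = 8.500 K.
COP_Carnot = T_H/ΔT = 303.32/8.500 = 35.68.
The heat pump delivers Q̇_H = COP × Ẇ = 82790 W; the resistance heater delivers Ẇ = 2320 W.
Extra = (COP − 1)·Ẇ = 80470 W.

80470 W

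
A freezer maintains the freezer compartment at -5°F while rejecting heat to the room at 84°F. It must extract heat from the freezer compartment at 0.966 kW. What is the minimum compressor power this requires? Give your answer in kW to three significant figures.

In absolute terms T_C = 252.59 K and T_H = 302.04 K, so ΔT = 49.44 K.
COP_Carnot = T_C/ΔT = 252.59/49.44 = 5.109.
Ẇ_min = Q̇/COP_Carnot = 0.9660/5.109 = 0.1891 kW.

0.189 kW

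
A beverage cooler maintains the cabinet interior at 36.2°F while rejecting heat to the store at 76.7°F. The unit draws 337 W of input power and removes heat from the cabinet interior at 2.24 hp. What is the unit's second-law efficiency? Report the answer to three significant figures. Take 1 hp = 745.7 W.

Converting, Q̇_C = 2.240 hp = 1670 W, so COP_actual = Q̇_C/Ẇ = 1670/337.0 = 4.957.
In absolute terms T_C = 275.48 K and T_H = 297.98 K, so ΔT = 22.50 K.
COP_Carnot = T_C/ΔT = 275.48/22.50 = 12.24.
η_II = COP_actual/COP_Carnot = 4.957/12.24 = 0.4048.

0.405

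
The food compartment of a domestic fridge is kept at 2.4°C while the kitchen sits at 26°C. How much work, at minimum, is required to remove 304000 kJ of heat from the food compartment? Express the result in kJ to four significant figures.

26040 kJ

In absolute terms T_C = 275.55 K and T_H = 299.15 K, so ΔT = 23.60 K.
The reversible limit is COP_R = T_C/ΔT = 11.68, so W_min = Q_C/COP = Q_C·ΔT/T_C.
W_min = 304000 × 23.60/275.55 = 26040 kJ.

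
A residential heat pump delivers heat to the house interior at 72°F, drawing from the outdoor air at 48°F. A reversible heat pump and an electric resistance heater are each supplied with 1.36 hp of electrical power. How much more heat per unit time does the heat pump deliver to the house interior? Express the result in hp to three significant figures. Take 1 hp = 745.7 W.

In absolute terms T_C = 282.04 K and T_H = 295.37 K, so ΔT = 13.33 K.
COP_Carnot = T_H/ΔT = 295.37/13.33 = 22.15.
The heat pump delivers Q̇_H = COP × Ẇ = 30.13 hp; the resistance heater delivers Ẇ = 1.360 hp.
Extra = (COP − 1)·Ẇ = 28.77 hp.

28.8 hp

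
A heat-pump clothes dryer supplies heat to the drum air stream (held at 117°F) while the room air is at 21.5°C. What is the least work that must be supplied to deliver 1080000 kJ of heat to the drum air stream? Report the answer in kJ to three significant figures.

In absolute terms T_C = 294.65 K and T_H = 320.37 K, so ΔT = 25.72 K.
The reversible limit is COP_HP = T_H/ΔT = 12.46, so W_min = Q_H/COP = Q_H·ΔT/T_H.
W_min = 1080000 × 25.72/320.37 = 86710 kJ.

86700 kJ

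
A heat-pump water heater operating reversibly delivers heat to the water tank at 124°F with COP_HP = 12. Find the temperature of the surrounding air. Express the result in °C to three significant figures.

COP_HP = T_H/(T_H − T_C) gives T_H − T_C = T_H/COP.
With T_H = 324.26 K, T_C = 324.26 × (1 − 1/12) = 297.24 K.
Converting, 297.24 K = 24.09°C.

24.1 °C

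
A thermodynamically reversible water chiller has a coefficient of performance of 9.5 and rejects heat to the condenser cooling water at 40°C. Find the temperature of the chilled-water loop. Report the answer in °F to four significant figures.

50.32 °F

For a Carnot refrigerator COP_R = T_C/(T_H − T_C), so T_C = COP·T_H/(1 + COP).
With T_H = 313.15 K, T_C = 9.5 × 313.15/10.50 = 283.33 K.
Converting, 283.33 K = 50.32°F.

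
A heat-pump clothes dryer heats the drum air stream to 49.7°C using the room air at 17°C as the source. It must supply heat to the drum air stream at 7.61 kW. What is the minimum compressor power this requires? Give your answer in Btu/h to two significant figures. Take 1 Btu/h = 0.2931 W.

2600 Btu/h

In absolute terms T_C = 290.15 K and T_H = 322.85 K, so ΔT = 32.70 K.
COP_Carnot = T_H/ΔT = 322.85/32.70 = 9.873.
Ẇ_min = Q̇/COP_Carnot = 7.610/9.873 = 0.7708 kW = 2630 Btu/h.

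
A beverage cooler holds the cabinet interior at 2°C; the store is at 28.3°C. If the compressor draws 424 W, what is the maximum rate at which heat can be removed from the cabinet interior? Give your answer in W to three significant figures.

4440 W

In absolute terms T_C = 275.15 K and T_H = 301.45 K, so ΔT = 26.30 K.
COP_Carnot = T_C/ΔT = 275.15/26.30 = 10.46.
Q̇_max = COP_Carnot × Ẇ = 10.46 × 424.0 W = 4436 W.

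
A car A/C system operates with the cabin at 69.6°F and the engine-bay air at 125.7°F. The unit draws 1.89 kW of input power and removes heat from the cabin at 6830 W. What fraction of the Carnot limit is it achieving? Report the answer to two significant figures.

0.38

Converting, Q̇_C = 6830 W = 6.830 kW, so COP_actual = Q̇_C/Ẇ = 6.830/1.890 = 3.614.
In absolute terms T_C = 294.04 K and T_H = 325.21 K, so ΔT = 31.17 K.
COP_Carnot = T_C/ΔT = 294.04/31.17 = 9.434.
η_II = COP_actual/COP_Carnot = 3.614/9.434 = 0.3830.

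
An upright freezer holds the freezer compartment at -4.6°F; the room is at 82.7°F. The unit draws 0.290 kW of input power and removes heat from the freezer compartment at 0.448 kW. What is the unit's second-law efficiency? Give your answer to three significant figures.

COP_actual = Q̇_C/Ẇ = 0.4480/0.2900 = 1.545.
In absolute terms T_C = 252.82 K and T_H = 301.32 K, so ΔT = 48.50 K.
COP_Carnot = T_C/ΔT = 252.82/48.50 = 5.213.
η_II = COP_actual/COP_Carnot = 1.545/5.213 = 0.2964.

0.296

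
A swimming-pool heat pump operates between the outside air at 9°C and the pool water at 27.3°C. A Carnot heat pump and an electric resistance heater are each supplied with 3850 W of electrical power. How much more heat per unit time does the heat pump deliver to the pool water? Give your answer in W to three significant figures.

59400 W

In absolute terms T_C = 282.15 K and T_H = 300.45 K, so ΔT = 18.30 K.
COP_Carnot = T_H/ΔT = 300.45/18.30 = 16.42.
The heat pump delivers Q̇_H = COP × Ẇ = 63210 W; the resistance heater delivers Ẇ = 3850 W.
Extra = (COP − 1)·Ẇ = 59360 W.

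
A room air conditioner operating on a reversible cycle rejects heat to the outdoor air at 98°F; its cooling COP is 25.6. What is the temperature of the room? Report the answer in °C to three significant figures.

25.0 °C

For a Carnot refrigerator COP_R = T_C/(T_H − T_C), so T_C = COP·T_H/(1 + COP).
With T_H = 309.82 K, T_C = 25.6 × 309.82/26.60 = 298.17 K.
Converting, 298.17 K = 25.02°C.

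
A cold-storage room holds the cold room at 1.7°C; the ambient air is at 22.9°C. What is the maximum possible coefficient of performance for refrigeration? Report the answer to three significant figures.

13.0

In absolute terms T_C = 274.85 K and T_H = 296.05 K, so ΔT = 21.20 K.
For a reversible cycle, COP_Carnot = T_C/ΔT = 274.85/21.20 = 12.96.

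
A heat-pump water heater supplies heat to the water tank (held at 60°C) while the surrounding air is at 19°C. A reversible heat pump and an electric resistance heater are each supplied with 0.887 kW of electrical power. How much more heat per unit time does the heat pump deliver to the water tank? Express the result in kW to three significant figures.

In absolute terms T_C = 292.15 K and T_H = 333.15 K, so ΔT = 41.00 K.
COP_Carnot = T_H/ΔT = 333.15/41.00 = 8.126.
The heat pump delivers Q̇_H = COP × Ẇ = 7.207 kW; the resistance heater delivers Ẇ = 0.8870 kW.
Extra = (COP − 1)·Ẇ = 6.320 kW.

6.32 kW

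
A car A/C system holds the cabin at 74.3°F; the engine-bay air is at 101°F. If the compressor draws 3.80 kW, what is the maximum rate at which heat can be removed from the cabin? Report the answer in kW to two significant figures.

In absolute terms T_C = 296.65 K and T_H = 311.48 K, so ΔT = 14.83 K.
COP_Carnot = T_C/ΔT = 296.65/14.83 = 20.00.
Q̇_max = COP_Carnot × Ẇ = 20.00 × 3.800 kW = 76.00 kW.

76 kW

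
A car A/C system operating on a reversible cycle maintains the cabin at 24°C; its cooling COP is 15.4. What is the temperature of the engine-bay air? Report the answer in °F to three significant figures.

COP_R = T_C/(T_H − T_C) gives T_H − T_C = T_C/COP.
With T_C = 297.15 K, T_H = 297.15 × (1 + 1/15.4) = 316.45 K.
Converting, 316.45 K = 109.93°F.

110 °F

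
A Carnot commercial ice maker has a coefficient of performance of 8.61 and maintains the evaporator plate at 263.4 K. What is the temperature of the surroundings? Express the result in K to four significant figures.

COP_R = T_C/(T_H − T_C) gives T_H − T_C = T_C/COP.
With T_C = 263.40 K, T_H = 263.40 × (1 + 1/8.61) = 293.99 K.

294.0 K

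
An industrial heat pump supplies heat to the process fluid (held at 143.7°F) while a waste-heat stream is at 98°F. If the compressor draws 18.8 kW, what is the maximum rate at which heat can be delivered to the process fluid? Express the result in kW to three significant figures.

In absolute terms T_C = 309.82 K and T_H = 335.21 K, so ΔT = 25.39 K.
COP_Carnot = T_H/ΔT = 335.21/25.39 = 13.20.
Q̇_max = COP_Carnot × Ẇ = 13.20 × 18.80 kW = 248.2 kW.

248 kW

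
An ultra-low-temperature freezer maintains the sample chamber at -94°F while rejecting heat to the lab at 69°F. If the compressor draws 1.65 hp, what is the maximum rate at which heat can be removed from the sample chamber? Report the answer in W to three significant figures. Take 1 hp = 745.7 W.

2760 W

In absolute terms T_C = 203.15 K and T_H = 293.71 K, so ΔT = 90.56 K.
COP_Carnot = T_C/ΔT = 203.15/90.56 = 2.243.
Q̇_max = COP_Carnot × Ẇ = 2.243 × 1.650 hp = 3.702 hp = 2760 W.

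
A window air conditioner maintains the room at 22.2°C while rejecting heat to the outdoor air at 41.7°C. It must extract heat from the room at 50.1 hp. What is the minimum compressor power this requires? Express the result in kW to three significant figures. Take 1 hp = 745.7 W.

2.47 kW

In absolute terms T_C = 295.35 K and T_H = 314.85 K, so ΔT = 19.50 K.
COP_Carnot = T_C/ΔT = 295.35/19.50 = 15.15.
Ẇ_min = Q̇/COP_Carnot = 50.10/15.15 = 3.308 hp = 2.467 kW.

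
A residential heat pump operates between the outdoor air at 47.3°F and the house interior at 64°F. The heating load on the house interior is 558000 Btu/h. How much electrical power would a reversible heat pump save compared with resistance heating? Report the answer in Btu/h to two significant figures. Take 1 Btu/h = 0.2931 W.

In absolute terms T_C = 281.65 K and T_H = 290.93 K, so ΔT = 9.278 K.
COP_Carnot = T_H/ΔT = 290.93/9.278 = 31.36.
Resistance heating needs Ẇ_res = Q̇_H = 558000 Btu/h; the reversible heat pump needs only Ẇ_hp = Q̇_H/COP = 17790 Btu/h.
Saving = 558000 − 17790 = 540200 Btu/h.

540000 Btu/h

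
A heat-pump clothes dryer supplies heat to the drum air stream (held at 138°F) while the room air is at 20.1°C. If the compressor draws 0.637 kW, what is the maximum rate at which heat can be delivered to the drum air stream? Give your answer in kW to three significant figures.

In absolute terms T_C = 293.25 K and T_H = 332.04 K, so ΔT = 38.79 K.
COP_Carnot = T_H/ΔT = 332.04/38.79 = 8.560.
Q̇_max = COP_Carnot × Ẇ = 8.560 × 0.6370 kW = 5.453 kW.

5.45 kW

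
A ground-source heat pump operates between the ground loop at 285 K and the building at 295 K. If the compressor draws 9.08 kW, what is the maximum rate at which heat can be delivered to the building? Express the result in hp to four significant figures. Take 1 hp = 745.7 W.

The reservoir spacing is ΔT = 295 − 285 = 10.00 K.
COP_Carnot = T_H/ΔT = 295.00/10.00 = 29.50.
Q̇_max = COP_Carnot × Ẇ = 29.50 × 9.080 kW = 267.9 kW = 359.2 hp.

359.2 hp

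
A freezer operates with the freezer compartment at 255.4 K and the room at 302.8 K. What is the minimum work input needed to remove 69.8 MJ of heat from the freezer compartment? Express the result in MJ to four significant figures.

The reservoir spacing is ΔT = 302.8 − 255.4 = 47.40 K.
The reversible limit is COP_R = T_C/ΔT = 5.388, so W_min = Q_C/COP = Q_C·ΔT/T_C.
W_min = 69.80 × 47.40/255.40 = 12.95 MJ.

12.95 MJ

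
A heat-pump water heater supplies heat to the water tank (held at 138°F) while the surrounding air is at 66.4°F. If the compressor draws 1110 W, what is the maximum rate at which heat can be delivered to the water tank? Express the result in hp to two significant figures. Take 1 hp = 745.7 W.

In absolute terms T_C = 292.26 K and T_H = 332.04 K, so ΔT = 39.78 K.
COP_Carnot = T_H/ΔT = 332.04/39.78 = 8.347.
Q̇_max = COP_Carnot × Ẇ = 8.347 × 1110 W = 9266 W = 12.43 hp.

12 hp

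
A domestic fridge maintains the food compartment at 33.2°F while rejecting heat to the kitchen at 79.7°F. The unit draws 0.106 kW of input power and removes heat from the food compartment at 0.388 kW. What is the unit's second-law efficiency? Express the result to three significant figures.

0.345

COP_actual = Q̇_C/Ẇ = 0.3880/0.1060 = 3.660.
In absolute terms T_C = 273.82 K and T_H = 299.65 K, so ΔT = 25.83 K.
COP_Carnot = T_C/ΔT = 273.82/25.83 = 10.60.
η_II = COP_actual/COP_Carnot = 3.660/10.60 = 0.3453.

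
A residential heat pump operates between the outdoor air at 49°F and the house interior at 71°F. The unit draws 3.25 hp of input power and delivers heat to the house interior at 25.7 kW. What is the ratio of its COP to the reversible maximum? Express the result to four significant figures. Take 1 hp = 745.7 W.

Converting, Q̇_H = 25.70 kW = 34.46 hp, so COP_actual = Q̇_H/Ẇ = 34.46/3.250 = 10.60.
In absolute terms T_C = 282.59 K and T_H = 294.82 K, so ΔT = 12.22 K.
COP_Carnot = T_H/ΔT = 294.82/12.22 = 24.12.
η_II = COP_actual/COP_Carnot = 10.60/24.12 = 0.4396.

0.4396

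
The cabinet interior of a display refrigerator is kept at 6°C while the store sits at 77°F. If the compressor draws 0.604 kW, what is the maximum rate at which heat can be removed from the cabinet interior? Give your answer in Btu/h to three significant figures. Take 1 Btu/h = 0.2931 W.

In absolute terms T_C = 279.15 K and T_H = 298.15 K, so ΔT = 19.00 K.
COP_Carnot = T_C/ΔT = 279.15/19.00 = 14.69.
Q̇_max = COP_Carnot × Ẇ = 14.69 × 0.6040 kW = 8.874 kW = 30280 Btu/h.

30300 Btu/h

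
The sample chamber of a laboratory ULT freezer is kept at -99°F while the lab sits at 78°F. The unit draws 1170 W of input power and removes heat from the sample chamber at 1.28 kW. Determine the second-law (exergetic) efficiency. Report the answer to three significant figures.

0.537

Converting, Q̇_C = 1.280 kW = 1280 W, so COP_actual = Q̇_C/Ẇ = 1280/1170 = 1.094.
In absolute terms T_C = 200.37 K and T_H = 298.71 K, so ΔT = 98.33 K.
COP_Carnot = T_C/ΔT = 200.37/98.33 = 2.038.
η_II = COP_actual/COP_Carnot = 1.094/2.038 = 0.5369.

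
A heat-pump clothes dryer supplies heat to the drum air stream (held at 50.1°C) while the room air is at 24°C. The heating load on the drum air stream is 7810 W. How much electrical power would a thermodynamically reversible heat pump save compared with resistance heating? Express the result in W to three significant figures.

In absolute terms T_C = 297.15 K and T_H = 323.25 K, so ΔT = 26.10 K.
COP_Carnot = T_H/ΔT = 323.25/26.10 = 12.39.
Resistance heating needs Ẇ_res = Q̇_H = 7810 W; the reversible heat pump needs only Ẇ_hp = Q̇_H/COP = 630.6 W.
Saving = 7810 − 630.6 = 7179 W.

7180 W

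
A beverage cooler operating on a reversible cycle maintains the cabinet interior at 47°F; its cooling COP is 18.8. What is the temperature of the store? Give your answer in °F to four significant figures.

73.95 °F

COP_R = T_C/(T_H − T_C) gives T_H − T_C = T_C/COP.
With T_C = 281.48 K, T_H = 281.48 × (1 + 1/18.8) = 296.46 K.
Converting, 296.46 K = 73.95°F.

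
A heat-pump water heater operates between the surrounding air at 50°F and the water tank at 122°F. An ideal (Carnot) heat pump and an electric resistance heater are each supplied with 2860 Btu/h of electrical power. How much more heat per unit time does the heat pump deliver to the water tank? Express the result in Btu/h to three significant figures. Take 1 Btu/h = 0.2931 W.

20200 Btu/h

In absolute terms T_C = 283.15 K and T_H = 323.15 K, so ΔT = 40.00 K.
COP_Carnot = T_H/ΔT = 323.15/40.00 = 8.079.
The heat pump delivers Q̇_H = COP × Ẇ = 23110 Btu/h; the resistance heater delivers Ẇ = 2860 Btu/h.
Extra = (COP − 1)·Ẇ = 20250 Btu/h.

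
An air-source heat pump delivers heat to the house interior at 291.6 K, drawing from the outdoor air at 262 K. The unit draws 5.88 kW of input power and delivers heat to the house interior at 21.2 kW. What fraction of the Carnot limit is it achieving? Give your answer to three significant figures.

COP_actual = Q̇_H/Ẇ = 21.20/5.880 = 3.605.
The reservoir spacing is ΔT = 291.6 − 262 = 29.60 K.
COP_Carnot = T_H/ΔT = 291.60/29.60 = 9.851.
η_II = COP_actual/COP_Carnot = 3.605/9.851 = 0.3660.

0.366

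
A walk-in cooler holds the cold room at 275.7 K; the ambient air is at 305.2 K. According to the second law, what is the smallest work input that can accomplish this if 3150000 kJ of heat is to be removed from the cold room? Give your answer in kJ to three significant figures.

The reservoir spacing is ΔT = 305.2 − 275.7 = 29.50 K.
The reversible limit is COP_R = T_C/ΔT = 9.346, so W_min = Q_C/COP = Q_C·ΔT/T_C.
W_min = 3150000 × 29.50/275.70 = 337100 kJ.

337000 kJ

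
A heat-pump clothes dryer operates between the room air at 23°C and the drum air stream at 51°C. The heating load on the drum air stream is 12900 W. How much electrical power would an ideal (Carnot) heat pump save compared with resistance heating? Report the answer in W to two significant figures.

12000 W

In absolute terms T_C = 296.15 K and T_H = 324.15 K, so ΔT = 28.00 K.
COP_Carnot = T_H/ΔT = 324.15/28.00 = 11.58.
Resistance heating needs Ẇ_res = Q̇_H = 12900 W; the reversible heat pump needs only Ẇ_hp = Q̇_H/COP = 1114 W.
Saving = 12900 − 1114 = 11790 W.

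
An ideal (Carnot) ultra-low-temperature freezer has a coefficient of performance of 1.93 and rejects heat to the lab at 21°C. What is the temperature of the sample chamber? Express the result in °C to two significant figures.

-79 °C

For a Carnot refrigerator COP_R = T_C/(T_H − T_C), so T_C = COP·T_H/(1 + COP).
With T_H = 294.15 K, T_C = 1.93 × 294.15/2.930 = 193.76 K.
Converting, 193.76 K = -79.39°C.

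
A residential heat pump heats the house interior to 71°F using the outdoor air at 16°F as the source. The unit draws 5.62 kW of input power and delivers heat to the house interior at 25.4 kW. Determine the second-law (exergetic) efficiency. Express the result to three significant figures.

0.468

COP_actual = Q̇_H/Ẇ = 25.40/5.620 = 4.520.
In absolute terms T_C = 264.26 K and T_H = 294.82 K, so ΔT = 30.56 K.
COP_Carnot = T_H/ΔT = 294.82/30.56 = 9.649.
η_II = COP_actual/COP_Carnot = 4.520/9.649 = 0.4684.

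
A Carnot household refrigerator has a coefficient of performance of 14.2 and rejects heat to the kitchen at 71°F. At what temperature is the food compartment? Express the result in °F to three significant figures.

36.1 °F

For a Carnot refrigerator COP_R = T_C/(T_H − T_C), so T_C = COP·T_H/(1 + COP).
With T_H = 294.82 K, T_C = 14.2 × 294.82/15.20 = 275.42 K.
Converting, 275.42 K = 36.09°F.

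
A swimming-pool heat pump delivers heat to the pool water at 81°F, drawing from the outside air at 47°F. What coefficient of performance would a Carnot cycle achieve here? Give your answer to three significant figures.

15.9

In absolute terms T_C = 281.48 K and T_H = 300.37 K, so ΔT = 18.89 K.
For a reversible cycle, COP_Carnot = T_H/ΔT = 300.37/18.89 = 15.90.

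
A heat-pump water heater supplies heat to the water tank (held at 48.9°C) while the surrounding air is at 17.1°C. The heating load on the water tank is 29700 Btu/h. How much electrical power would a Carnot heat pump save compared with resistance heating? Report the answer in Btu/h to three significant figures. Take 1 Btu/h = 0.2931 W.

26800 Btu/h

In absolute terms T_C = 290.25 K and T_H = 322.05 K, so ΔT = 31.80 K.
COP_Carnot = T_H/ΔT = 322.05/31.80 = 10.13.
Resistance heating needs Ẇ_res = Q̇_H = 29700 Btu/h; the reversible heat pump needs only Ẇ_hp = Q̇_H/COP = 2933 Btu/h.
Saving = 29700 − 2933 = 26770 Btu/h.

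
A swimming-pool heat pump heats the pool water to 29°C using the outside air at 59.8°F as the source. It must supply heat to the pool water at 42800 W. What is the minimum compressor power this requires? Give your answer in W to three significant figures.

In absolute terms T_C = 288.59 K and T_H = 302.15 K, so ΔT = 13.56 K.
COP_Carnot = T_H/ΔT = 302.15/13.56 = 22.29.
Ẇ_min = Q̇/COP_Carnot = 42800/22.29 = 1920 W.

1920 W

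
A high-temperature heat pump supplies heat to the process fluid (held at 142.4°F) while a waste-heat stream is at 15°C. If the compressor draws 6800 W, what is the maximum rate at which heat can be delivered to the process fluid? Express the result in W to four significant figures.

In absolute terms T_C = 288.15 K and T_H = 334.48 K, so ΔT = 46.33 K.
COP_Carnot = T_H/ΔT = 334.48/46.33 = 7.219.
Q̇_max = COP_Carnot × Ẇ = 7.219 × 6800 W = 49090 W.

49090 W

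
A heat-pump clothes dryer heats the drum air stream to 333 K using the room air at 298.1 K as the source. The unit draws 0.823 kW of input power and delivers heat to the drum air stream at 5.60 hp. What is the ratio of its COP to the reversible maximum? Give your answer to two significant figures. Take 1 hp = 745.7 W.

0.53

Converting, Q̇_H = 5.600 hp = 4.176 kW, so COP_actual = Q̇_H/Ẇ = 4.176/0.8230 = 5.074.
The reservoir spacing is ΔT = 333 − 298.1 = 34.90 K.
COP_Carnot = T_H/ΔT = 333.00/34.90 = 9.542.
η_II = COP_actual/COP_Carnot = 5.074/9.542 = 0.5318.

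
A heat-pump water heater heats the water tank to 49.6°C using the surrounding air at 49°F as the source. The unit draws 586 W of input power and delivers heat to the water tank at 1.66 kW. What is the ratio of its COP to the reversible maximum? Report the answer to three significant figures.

Converting, Q̇_H = 1.660 kW = 1660 W, so COP_actual = Q̇_H/Ẇ = 1660/586.0 = 2.833.
In absolute terms T_C = 282.59 K and T_H = 322.75 K, so ΔT = 40.16 K.
COP_Carnot = T_H/ΔT = 322.75/40.16 = 8.037.
η_II = COP_actual/COP_Carnot = 2.833/8.037 = 0.3524.

0.352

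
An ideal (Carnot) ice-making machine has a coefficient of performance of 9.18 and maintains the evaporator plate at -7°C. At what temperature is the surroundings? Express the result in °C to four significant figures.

21.99 °C

COP_R = T_C/(T_H − T_C) gives T_H − T_C = T_C/COP.
With T_C = 266.15 K, T_H = 266.15 × (1 + 1/9.18) = 295.14 K.
Converting, 295.14 K = 21.99°C.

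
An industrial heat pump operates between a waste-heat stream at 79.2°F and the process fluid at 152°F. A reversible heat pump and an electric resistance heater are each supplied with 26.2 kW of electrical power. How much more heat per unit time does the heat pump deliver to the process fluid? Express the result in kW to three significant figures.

In absolute terms T_C = 299.37 K and T_H = 339.82 K, so ΔT = 40.44 K.
COP_Carnot = T_H/ΔT = 339.82/40.44 = 8.402.
The heat pump delivers Q̇_H = COP × Ẇ = 220.1 kW; the resistance heater delivers Ẇ = 26.20 kW.
Extra = (COP − 1)·Ẇ = 193.9 kW.

194 kW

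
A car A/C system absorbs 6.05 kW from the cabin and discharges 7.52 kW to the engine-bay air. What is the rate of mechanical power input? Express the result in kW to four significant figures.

1.470 kW

For a cyclic device the first law requires Q̇_H = Q̇_C + Ẇ.
Ẇ = Q̇_H − Q̇_C = 1.470 kW.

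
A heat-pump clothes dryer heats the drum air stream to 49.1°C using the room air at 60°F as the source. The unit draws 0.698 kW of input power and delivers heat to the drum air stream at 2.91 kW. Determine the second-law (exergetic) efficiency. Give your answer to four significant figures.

0.4340

COP_actual = Q̇_H/Ẇ = 2.910/0.6980 = 4.169.
In absolute terms T_C = 288.71 K and T_H = 322.25 K, so ΔT = 33.54 K.
COP_Carnot = T_H/ΔT = 322.25/33.54 = 9.607.
η_II = COP_actual/COP_Carnot = 4.169/9.607 = 0.4340.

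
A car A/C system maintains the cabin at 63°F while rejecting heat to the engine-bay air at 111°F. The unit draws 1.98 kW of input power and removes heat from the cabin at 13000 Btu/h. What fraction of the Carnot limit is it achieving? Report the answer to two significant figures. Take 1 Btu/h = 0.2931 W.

0.18

Converting, Q̇_C = 13000 Btu/h = 3.810 kW, so COP_actual = Q̇_C/Ẇ = 3.810/1.980 = 1.924.
In absolute terms T_C = 290.37 K and T_H = 317.04 K, so ΔT = 26.67 K.
COP_Carnot = T_C/ΔT = 290.37/26.67 = 10.89.
η_II = COP_actual/COP_Carnot = 1.924/10.89 = 0.1767.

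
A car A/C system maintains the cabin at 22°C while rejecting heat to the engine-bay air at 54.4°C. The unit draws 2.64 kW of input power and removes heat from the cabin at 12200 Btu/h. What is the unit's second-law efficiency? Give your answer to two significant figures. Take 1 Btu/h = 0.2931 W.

Converting, Q̇_C = 12200 Btu/h = 3.576 kW, so COP_actual = Q̇_C/Ẇ = 3.576/2.640 = 1.354.
In absolute terms T_C = 295.15 K and T_H = 327.55 K, so ΔT = 32.40 K.
COP_Carnot = T_C/ΔT = 295.15/32.40 = 9.110.
η_II = COP_actual/COP_Carnot = 1.354/9.110 = 0.1487.

0.15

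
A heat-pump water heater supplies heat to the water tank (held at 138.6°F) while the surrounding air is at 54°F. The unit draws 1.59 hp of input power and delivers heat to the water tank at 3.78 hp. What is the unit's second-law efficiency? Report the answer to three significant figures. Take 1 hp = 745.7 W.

0.336

COP_actual = Q̇_H/Ẇ = 3.780/1.590 = 2.377.
In absolute terms T_C = 285.37 K and T_H = 332.37 K, so ΔT = 47.00 K.
COP_Carnot = T_H/ΔT = 332.37/47.00 = 7.072.
η_II = COP_actual/COP_Carnot = 2.377/7.072 = 0.3362.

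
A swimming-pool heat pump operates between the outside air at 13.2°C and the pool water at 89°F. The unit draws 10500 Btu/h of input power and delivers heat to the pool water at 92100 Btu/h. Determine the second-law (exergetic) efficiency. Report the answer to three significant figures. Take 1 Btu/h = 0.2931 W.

COP_actual = Q̇_H/Ẇ = 92100/10500 = 8.771.
In absolute terms T_C = 286.35 K and T_H = 304.82 K, so ΔT = 18.47 K.
COP_Carnot = T_H/ΔT = 304.82/18.47 = 16.51.
η_II = COP_actual/COP_Carnot = 8.771/16.51 = 0.5314.

0.531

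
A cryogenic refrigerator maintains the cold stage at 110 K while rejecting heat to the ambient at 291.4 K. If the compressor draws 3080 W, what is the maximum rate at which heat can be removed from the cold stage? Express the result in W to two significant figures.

1900 W

The reservoir spacing is ΔT = 291.4 − 110 = 181.4 K.
COP_Carnot = T_C/ΔT = 110.00/181.4 = 0.6064.
Q̇_max = COP_Carnot × Ẇ = 0.6064 × 3080 W = 1868 W.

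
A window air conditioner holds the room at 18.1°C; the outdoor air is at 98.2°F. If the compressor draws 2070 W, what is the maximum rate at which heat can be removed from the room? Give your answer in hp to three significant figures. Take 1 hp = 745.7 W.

43.3 hp

In absolute terms T_C = 291.25 K and T_H = 309.93 K, so ΔT = 18.68 K.
COP_Carnot = T_C/ΔT = 291.25/18.68 = 15.59.
Q̇_max = COP_Carnot × Ẇ = 15.59 × 2070 W = 32280 W = 43.29 hp.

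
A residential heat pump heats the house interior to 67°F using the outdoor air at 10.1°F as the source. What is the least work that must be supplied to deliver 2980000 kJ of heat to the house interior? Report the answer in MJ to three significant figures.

322 MJ

In absolute terms T_C = 260.98 K and T_H = 292.59 K, so ΔT = 31.61 K.
The reversible limit is COP_HP = T_H/ΔT = 9.256, so W_min = Q_H/COP = Q_H·ΔT/T_H.
W_min = 2980000 × 31.61/292.59 = 322000 kJ = 322.0 MJ.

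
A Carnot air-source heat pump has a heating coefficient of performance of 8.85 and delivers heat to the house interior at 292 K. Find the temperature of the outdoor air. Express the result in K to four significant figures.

259.0 K

COP_HP = T_H/(T_H − T_C) gives T_H − T_C = T_H/COP.
With T_H = 292.00 K, T_C = 292.00 × (1 − 1/8.85) = 259.01 K.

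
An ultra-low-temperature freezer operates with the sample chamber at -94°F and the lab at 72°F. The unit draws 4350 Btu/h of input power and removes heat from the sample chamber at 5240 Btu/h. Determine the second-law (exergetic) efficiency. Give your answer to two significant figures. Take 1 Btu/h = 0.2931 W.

COP_actual = Q̇_C/Ẇ = 5240/4350 = 1.205.
In absolute terms T_C = 203.15 K and T_H = 295.37 K, so ΔT = 92.22 K.
COP_Carnot = T_C/ΔT = 203.15/92.22 = 2.203.
η_II = COP_actual/COP_Carnot = 1.205/2.203 = 0.5468.

0.55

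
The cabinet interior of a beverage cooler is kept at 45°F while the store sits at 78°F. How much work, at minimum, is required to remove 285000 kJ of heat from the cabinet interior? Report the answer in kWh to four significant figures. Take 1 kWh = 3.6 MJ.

In absolute terms T_C = 280.37 K and T_H = 298.71 K, so ΔT = 18.33 K.
The reversible limit is COP_R = T_C/ΔT = 15.29, so W_min = Q_C/COP = Q_C·ΔT/T_C.
W_min = 285000 × 18.33/280.37 = 18640 kJ = 5.177 kWh.

5.177 kWh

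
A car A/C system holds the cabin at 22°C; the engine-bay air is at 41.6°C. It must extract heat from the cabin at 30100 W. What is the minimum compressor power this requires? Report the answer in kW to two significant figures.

2.0 kW

In absolute terms T_C = 295.15 K and T_H = 314.75 K, so ΔT = 19.60 K.
COP_Carnot = T_C/ΔT = 295.15/19.60 = 15.06.
Ẇ_min = Q̇/COP_Carnot = 30100/15.06 = 1999 W = 1.999 kW.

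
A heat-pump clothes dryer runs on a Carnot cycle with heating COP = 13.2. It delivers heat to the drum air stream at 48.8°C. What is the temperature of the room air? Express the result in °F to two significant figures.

COP_HP = T_H/(T_H − T_C) gives T_H − T_C = T_H/COP.
With T_H = 321.95 K, T_C = 321.95 × (1 − 1/13.2) = 297.56 K.
Converting, 297.56 K = 75.94°F.

76 °F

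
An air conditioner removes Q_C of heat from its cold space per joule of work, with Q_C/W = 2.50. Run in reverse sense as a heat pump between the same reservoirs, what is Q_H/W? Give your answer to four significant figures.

3.500

The first law on one cycle gives Q_H = Q_C + W, so Q_H/W = Q_C/W + 1.
COP_HP = COP_R + 1 = 2.50 + 1 = 3.50.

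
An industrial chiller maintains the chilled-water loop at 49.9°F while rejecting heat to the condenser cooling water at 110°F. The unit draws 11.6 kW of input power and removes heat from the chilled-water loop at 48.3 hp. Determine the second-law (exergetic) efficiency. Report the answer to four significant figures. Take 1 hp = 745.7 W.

0.3662

Converting, Q̇_C = 48.30 hp = 36.02 kW, so COP_actual = Q̇_C/Ẇ = 36.02/11.60 = 3.105.
In absolute terms T_C = 283.09 K and T_H = 316.48 K, so ΔT = 33.39 K.
COP_Carnot = T_C/ΔT = 283.09/33.39 = 8.479.
η_II = COP_actual/COP_Carnot = 3.105/8.479 = 0.3662.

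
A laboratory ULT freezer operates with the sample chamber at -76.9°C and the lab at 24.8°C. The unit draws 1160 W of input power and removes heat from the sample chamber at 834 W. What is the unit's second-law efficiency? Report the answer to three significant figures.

0.373

COP_actual = Q̇_C/Ẇ = 834.0/1160 = 0.7190.
In absolute terms T_C = 196.25 K and T_H = 297.95 K, so ΔT = 101.7 K.
COP_Carnot = T_C/ΔT = 196.25/101.7 = 1.930.
η_II = COP_actual/COP_Carnot = 0.7190/1.930 = 0.3726.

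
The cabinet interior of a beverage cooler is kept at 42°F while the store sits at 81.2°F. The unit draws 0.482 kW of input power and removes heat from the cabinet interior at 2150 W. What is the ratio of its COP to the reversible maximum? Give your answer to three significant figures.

0.349

Converting, Q̇_C = 2150 W = 2.150 kW, so COP_actual = Q̇_C/Ẇ = 2.150/0.4820 = 4.461.
In absolute terms T_C = 278.71 K and T_H = 300.48 K, so ΔT = 21.78 K.
COP_Carnot = T_C/ΔT = 278.71/21.78 = 12.80.
η_II = COP_actual/COP_Carnot = 4.461/12.80 = 0.3485.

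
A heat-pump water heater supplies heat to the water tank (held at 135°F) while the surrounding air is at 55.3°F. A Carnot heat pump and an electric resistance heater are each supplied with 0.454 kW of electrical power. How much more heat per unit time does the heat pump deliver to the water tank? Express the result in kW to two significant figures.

In absolute terms T_C = 286.09 K and T_H = 330.37 K, so ΔT = 44.28 K.
COP_Carnot = T_H/ΔT = 330.37/44.28 = 7.461.
The heat pump delivers Q̇_H = COP × Ẇ = 3.387 kW; the resistance heater delivers Ẇ = 0.4540 kW.
Extra = (COP − 1)·Ẇ = 2.933 kW.

2.9 kW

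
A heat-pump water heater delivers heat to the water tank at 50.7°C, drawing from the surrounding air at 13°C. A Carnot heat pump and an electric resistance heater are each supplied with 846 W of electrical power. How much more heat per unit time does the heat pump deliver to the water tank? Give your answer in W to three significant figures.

In absolute terms T_C = 286.15 K and T_H = 323.85 K, so ΔT = 37.70 K.
COP_Carnot = T_H/ΔT = 323.85/37.70 = 8.590.
The heat pump delivers Q̇_H = COP × Ẇ = 7267 W; the resistance heater delivers Ẇ = 846.0 W.
Extra = (COP − 1)·Ẇ = 6421 W.

6420 W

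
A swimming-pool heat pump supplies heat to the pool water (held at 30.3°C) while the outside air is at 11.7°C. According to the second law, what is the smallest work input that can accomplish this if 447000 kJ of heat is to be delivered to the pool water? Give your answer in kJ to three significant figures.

In absolute terms T_C = 284.85 K and T_H = 303.45 K, so ΔT = 18.60 K.
The reversible limit is COP_HP = T_H/ΔT = 16.31, so W_min = Q_H/COP = Q_H·ΔT/T_H.
W_min = 447000 × 18.60/303.45 = 27400 kJ.

27400 kJ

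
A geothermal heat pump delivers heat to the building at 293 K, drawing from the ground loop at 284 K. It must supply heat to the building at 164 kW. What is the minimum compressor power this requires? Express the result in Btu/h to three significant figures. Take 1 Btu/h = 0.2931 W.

17200 Btu/h

The reservoir spacing is ΔT = 293 − 284 = 9.000 K.
COP_Carnot = T_H/ΔT = 293.00/9.000 = 32.56.
Ẇ_min = Q̇/COP_Carnot = 164.0/32.56 = 5.038 kW = 17190 Btu/h.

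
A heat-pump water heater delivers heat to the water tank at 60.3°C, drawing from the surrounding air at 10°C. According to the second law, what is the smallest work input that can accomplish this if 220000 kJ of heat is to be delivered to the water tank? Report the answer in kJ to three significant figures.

33200 kJ

In absolute terms T_C = 283.15 K and T_H = 333.45 K, so ΔT = 50.30 K.
The reversible limit is COP_HP = T_H/ΔT = 6.629, so W_min = Q_H/COP = Q_H·ΔT/T_H.
W_min = 220000 × 50.30/333.45 = 33190 kJ.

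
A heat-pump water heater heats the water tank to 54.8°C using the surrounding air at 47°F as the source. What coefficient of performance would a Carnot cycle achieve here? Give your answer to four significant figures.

In absolute terms T_C = 281.48 K and T_H = 327.95 K, so ΔT = 46.47 K.
For a reversible cycle, COP_Carnot = T_H/ΔT = 327.95/46.47 = 7.058.

7.058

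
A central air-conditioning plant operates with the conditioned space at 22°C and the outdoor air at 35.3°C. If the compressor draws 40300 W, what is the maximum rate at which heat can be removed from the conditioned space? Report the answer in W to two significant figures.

890000 W

In absolute terms T_C = 295.15 K and T_H = 308.45 K, so ΔT = 13.30 K.
COP_Carnot = T_C/ΔT = 295.15/13.30 = 22.19.
Q̇_max = COP_Carnot × Ẇ = 22.19 × 40300 W = 894300 W.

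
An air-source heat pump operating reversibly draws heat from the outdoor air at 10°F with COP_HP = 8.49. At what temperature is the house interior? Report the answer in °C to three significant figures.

22.6 °C

COP_HP = T_H/(T_H − T_C) rearranges to T_H = COP·T_C/(COP − 1).
With T_C = 260.93 K, T_H = 8.49 × 260.93/7.490 = 295.76 K.
Converting, 295.76 K = 22.61°C.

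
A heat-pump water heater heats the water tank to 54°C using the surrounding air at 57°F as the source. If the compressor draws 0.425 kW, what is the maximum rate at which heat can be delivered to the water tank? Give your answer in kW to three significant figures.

In absolute terms T_C = 287.04 K and T_H = 327.15 K, so ΔT = 40.11 K.
COP_Carnot = T_H/ΔT = 327.15/40.11 = 8.156.
Q̇_max = COP_Carnot × Ẇ = 8.156 × 0.4250 kW = 3.466 kW.

3.47 kW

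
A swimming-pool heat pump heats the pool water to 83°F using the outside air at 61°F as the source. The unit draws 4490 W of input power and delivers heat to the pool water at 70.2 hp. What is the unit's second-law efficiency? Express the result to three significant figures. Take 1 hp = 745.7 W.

0.473

Converting, Q̇_H = 70.20 hp = 52350 W, so COP_actual = Q̇_H/Ẇ = 52350/4490 = 11.66.
In absolute terms T_C = 289.26 K and T_H = 301.48 K, so ΔT = 12.22 K.
COP_Carnot = T_H/ΔT = 301.48/12.22 = 24.67.
η_II = COP_actual/COP_Carnot = 11.66/24.67 = 0.4727.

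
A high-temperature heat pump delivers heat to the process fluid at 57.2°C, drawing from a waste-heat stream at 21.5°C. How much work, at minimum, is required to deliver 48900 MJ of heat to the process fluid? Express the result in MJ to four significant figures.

In absolute terms T_C = 294.65 K and T_H = 330.35 K, so ΔT = 35.70 K.
The reversible limit is COP_HP = T_H/ΔT = 9.254, so W_min = Q_H/COP = Q_H·ΔT/T_H.
W_min = 48900 × 35.70/330.35 = 5284 MJ.

5284 MJ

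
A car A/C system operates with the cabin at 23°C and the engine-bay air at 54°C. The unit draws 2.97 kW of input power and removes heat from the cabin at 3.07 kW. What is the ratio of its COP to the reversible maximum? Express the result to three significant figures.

COP_actual = Q̇_C/Ẇ = 3.070/2.970 = 1.034.
In absolute terms T_C = 296.15 K and T_H = 327.15 K, so ΔT = 31.00 K.
COP_Carnot = T_C/ΔT = 296.15/31.00 = 9.553.
η_II = COP_actual/COP_Carnot = 1.034/9.553 = 0.1082.

0.108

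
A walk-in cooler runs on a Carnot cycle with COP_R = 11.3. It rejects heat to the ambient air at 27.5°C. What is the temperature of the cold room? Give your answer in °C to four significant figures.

3.057 °C

For a Carnot refrigerator COP_R = T_C/(T_H − T_C), so T_C = COP·T_H/(1 + COP).
With T_H = 300.65 K, T_C = 11.3 × 300.65/12.30 = 276.21 K.
Converting, 276.21 K = 3.06°C.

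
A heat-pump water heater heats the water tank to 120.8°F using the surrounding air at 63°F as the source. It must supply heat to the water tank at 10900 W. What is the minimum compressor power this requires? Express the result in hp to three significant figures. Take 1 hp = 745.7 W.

1.46 hp

In absolute terms T_C = 290.37 K and T_H = 322.48 K, so ΔT = 32.11 K.
COP_Carnot = T_H/ΔT = 322.48/32.11 = 10.04.
Ẇ_min = Q̇/COP_Carnot = 10900/10.04 = 1085 W = 1.455 hp.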